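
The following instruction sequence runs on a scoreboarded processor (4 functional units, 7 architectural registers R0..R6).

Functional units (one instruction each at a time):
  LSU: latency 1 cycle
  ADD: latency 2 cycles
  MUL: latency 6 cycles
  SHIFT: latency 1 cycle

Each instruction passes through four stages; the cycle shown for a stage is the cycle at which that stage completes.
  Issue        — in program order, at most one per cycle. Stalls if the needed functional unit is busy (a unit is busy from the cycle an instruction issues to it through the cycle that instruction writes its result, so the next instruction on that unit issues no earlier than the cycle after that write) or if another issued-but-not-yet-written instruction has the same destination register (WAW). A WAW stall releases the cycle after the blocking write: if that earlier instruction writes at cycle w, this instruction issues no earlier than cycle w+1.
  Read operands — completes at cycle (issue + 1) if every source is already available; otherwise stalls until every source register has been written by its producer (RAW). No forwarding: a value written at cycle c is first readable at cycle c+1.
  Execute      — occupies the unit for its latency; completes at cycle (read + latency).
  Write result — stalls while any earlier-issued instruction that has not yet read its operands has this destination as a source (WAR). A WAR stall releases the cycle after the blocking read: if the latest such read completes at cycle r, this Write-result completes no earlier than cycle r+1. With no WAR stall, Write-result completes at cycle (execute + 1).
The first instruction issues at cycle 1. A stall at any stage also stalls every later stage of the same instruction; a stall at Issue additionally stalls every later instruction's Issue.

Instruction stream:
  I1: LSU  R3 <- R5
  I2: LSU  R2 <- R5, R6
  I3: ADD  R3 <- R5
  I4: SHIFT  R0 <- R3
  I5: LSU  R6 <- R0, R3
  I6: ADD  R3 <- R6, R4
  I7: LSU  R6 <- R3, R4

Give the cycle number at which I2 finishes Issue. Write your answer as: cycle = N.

1) issue 1, read 2, done 3, write 4
2) issue 5, read 6, done 7, write 8  <struct: LSU busy until I1 writes@4>
3) issue 6, read 7, done 9, write 10
4) issue 7, read 11, done 12, write 13  <RAW R3: wait I3 write@10>
5) issue 9, read 14, done 15, write 16  <struct: LSU busy until I2 writes@8 / RAW R0: wait I4 write@13>
6) issue 11, read 17, done 19, write 20  <struct: ADD busy until I3 writes@10 / RAW R6: wait I5 write@16>
7) issue 17, read 21, done 22, write 23  <struct: LSU busy until I5 writes@16 / RAW R3: wait I6 write@20>

cycle = 5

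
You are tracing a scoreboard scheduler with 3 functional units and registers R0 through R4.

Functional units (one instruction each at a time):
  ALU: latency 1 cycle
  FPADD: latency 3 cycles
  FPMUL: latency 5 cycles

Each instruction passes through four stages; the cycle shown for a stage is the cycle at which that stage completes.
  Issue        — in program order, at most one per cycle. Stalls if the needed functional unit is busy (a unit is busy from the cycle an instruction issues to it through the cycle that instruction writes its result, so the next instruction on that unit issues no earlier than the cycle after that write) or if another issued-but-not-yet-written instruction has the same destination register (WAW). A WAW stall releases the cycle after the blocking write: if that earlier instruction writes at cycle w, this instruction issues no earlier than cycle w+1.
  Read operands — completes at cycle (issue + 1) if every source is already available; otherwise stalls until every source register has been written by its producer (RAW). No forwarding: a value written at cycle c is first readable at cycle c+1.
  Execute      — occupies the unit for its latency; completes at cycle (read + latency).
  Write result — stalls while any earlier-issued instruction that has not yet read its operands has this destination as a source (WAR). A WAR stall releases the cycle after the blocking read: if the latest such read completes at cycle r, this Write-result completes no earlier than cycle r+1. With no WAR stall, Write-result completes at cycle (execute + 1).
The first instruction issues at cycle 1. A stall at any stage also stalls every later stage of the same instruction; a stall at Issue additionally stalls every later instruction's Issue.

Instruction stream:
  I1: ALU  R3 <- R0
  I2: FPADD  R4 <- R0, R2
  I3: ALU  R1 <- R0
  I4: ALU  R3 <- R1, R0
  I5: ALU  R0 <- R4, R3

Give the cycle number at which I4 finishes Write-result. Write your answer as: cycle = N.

cycle = 12

c1: I1 dispatched to ALU
c2: I1 operands ready | I2 dispatched to FPADD
c3: I1 complete | I2 operands ready
c4: R3←I1
c5: I3 dispatched to ALU
c6: I2 complete | I3 operands ready
c7: R4←I2 | I3 complete
c8: R1←I3
c9: I4 dispatched to ALU
c10: I4 operands ready
c11: I4 complete
c12: R3←I4
c13: I5 dispatched to ALU
c14: I5 operands ready
c15: I5 complete
c16: R0←I5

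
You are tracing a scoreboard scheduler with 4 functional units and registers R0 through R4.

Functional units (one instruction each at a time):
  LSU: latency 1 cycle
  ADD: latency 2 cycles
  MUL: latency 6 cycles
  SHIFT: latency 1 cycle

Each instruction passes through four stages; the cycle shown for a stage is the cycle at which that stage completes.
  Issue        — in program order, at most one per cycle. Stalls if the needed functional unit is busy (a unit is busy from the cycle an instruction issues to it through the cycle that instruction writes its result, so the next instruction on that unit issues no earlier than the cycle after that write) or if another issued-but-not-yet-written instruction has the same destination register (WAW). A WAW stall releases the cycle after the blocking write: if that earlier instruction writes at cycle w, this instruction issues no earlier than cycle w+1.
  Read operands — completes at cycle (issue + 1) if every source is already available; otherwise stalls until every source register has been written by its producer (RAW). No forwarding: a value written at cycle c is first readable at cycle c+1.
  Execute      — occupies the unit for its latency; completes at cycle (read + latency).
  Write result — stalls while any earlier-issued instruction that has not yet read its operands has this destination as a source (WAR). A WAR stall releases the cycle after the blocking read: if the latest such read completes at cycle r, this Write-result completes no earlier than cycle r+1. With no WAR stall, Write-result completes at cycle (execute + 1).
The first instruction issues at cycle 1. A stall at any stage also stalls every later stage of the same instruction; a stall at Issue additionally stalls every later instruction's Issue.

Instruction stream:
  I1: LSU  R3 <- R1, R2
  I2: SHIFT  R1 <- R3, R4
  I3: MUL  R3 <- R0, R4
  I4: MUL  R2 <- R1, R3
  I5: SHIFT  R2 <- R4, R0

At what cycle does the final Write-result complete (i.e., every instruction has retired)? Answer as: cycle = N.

cycle = 26

  I1 | 1 | 2 | 3 | 4
  I2 | 2 | 5 | 6 | 7   RAW R3: wait I1 write@4
  I3 | 5 | 6 | 12 | 13   WAW R3: wait I1 write@4
  I4 | 14 | 15 | 21 | 22   struct: MUL busy until I3 writes@13
  I5 | 23 | 24 | 25 | 26   WAW R2: wait I4 write@22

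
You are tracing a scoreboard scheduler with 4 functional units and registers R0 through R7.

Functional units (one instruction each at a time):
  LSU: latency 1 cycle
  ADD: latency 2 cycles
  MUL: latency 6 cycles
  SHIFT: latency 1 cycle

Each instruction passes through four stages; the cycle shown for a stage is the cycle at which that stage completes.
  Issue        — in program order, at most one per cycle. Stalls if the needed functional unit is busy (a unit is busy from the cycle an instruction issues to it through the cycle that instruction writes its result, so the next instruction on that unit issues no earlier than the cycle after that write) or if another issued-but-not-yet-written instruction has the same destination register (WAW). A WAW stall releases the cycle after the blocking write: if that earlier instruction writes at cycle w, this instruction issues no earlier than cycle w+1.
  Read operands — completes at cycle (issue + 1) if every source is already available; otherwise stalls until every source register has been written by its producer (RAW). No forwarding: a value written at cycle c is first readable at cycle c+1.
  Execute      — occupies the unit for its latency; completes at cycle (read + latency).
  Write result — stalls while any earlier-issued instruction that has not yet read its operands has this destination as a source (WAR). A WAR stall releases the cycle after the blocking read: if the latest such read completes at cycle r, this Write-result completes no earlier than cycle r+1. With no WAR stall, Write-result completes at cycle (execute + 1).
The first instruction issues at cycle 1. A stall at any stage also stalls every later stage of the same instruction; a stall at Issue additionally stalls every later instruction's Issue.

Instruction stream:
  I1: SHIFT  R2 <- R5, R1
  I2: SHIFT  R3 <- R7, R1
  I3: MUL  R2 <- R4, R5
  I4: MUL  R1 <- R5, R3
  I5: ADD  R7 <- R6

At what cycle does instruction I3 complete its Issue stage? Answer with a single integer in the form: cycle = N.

cycle = 6

1) issue 1, read 2, done 3, write 4
2) issue 5, read 6, done 7, write 8  <struct: SHIFT busy until I1 writes@4>
3) issue 6, read 7, done 13, write 14
4) issue 15, read 16, done 22, write 23  <struct: MUL busy until I3 writes@14>
5) issue 16, read 17, done 19, write 20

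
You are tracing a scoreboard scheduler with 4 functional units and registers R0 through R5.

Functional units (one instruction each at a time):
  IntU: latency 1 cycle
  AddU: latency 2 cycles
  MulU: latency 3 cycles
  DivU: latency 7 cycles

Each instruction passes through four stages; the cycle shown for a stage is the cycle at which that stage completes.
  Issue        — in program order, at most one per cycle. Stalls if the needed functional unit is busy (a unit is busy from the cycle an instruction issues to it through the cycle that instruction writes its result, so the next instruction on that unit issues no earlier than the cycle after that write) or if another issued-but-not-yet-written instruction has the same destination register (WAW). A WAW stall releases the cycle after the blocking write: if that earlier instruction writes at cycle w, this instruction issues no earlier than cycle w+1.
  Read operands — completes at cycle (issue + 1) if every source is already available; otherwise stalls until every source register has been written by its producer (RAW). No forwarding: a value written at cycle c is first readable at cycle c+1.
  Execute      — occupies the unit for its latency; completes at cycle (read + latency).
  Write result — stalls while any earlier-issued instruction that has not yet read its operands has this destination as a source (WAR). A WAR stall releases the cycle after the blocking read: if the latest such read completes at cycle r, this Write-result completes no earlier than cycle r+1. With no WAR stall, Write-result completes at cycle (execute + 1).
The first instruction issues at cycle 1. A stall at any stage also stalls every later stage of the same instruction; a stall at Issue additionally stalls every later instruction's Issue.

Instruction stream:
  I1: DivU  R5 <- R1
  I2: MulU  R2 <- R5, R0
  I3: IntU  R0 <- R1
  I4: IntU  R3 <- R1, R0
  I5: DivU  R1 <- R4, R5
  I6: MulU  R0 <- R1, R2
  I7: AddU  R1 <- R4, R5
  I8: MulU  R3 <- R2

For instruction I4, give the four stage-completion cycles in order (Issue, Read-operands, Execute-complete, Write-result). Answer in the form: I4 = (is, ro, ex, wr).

I4 = (13, 14, 15, 16)

c1: I1→DivU
c2: I1 RO, I2→MulU
c3: I3→IntU
c4: I3 RO
c5: I3 EX
c9: I1 EX
c10: I1 WR R5
c11: I2 RO
c12: I3 WR R0
c13: I4→IntU
c14: I2 EX, I4 RO, I5→DivU
c15: I2 WR R2, I4 EX, I5 RO
c16: I4 WR R3, I6→MulU
c22: I5 EX
c23: I5 WR R1
c24: I6 RO, I7→AddU
c25: I7 RO
c27: I6 EX, I7 EX
c28: I6 WR R0, I7 WR R1
c29: I8→MulU
c30: I8 RO
c33: I8 EX
c34: I8 WR R3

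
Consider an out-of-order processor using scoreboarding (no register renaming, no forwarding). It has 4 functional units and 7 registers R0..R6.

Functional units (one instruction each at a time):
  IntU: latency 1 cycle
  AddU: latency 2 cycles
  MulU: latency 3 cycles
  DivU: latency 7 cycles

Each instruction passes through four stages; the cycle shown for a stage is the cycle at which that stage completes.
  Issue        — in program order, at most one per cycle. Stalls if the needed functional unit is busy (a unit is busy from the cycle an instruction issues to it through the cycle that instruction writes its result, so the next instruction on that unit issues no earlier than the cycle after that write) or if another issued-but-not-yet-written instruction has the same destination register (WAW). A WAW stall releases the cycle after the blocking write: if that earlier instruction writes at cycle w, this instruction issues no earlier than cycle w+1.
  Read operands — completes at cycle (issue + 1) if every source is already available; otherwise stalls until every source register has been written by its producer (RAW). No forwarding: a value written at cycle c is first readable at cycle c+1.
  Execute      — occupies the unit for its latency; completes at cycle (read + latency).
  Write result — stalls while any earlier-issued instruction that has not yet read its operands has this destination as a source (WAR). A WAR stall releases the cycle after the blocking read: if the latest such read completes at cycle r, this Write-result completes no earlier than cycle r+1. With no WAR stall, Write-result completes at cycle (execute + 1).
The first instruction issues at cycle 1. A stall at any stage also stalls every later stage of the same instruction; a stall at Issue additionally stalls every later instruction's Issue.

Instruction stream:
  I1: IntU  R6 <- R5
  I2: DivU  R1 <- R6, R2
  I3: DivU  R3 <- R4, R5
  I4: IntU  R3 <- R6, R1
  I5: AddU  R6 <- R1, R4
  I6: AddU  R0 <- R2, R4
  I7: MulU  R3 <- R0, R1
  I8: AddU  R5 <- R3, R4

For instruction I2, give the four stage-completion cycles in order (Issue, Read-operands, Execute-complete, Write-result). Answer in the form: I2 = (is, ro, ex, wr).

I2 = (2, 5, 12, 13)

t=1  I1 dispatched to IntU
t=2  I1 operands ready | I2 dispatched to DivU
t=3  I1 complete
t=4  R6←I1
t=5  I2 operands ready
t=12  I2 complete
t=13  R1←I2
t=14  I3 dispatched to DivU
t=15  I3 operands ready
t=22  I3 complete
t=23  R3←I3
t=24  I4 dispatched to IntU
t=25  I4 operands ready | I5 dispatched to AddU
t=26  I4 complete | I5 operands ready
t=27  R3←I4
t=28  I5 complete
t=29  R6←I5
t=30  I6 dispatched to AddU
t=31  I6 operands ready | I7 dispatched to MulU
t=33  I6 complete
t=34  R0←I6
t=35  I7 operands ready | I8 dispatched to AddU
t=38  I7 complete
t=39  R3←I7
t=40  I8 operands ready
t=42  I8 complete
t=43  R5←I8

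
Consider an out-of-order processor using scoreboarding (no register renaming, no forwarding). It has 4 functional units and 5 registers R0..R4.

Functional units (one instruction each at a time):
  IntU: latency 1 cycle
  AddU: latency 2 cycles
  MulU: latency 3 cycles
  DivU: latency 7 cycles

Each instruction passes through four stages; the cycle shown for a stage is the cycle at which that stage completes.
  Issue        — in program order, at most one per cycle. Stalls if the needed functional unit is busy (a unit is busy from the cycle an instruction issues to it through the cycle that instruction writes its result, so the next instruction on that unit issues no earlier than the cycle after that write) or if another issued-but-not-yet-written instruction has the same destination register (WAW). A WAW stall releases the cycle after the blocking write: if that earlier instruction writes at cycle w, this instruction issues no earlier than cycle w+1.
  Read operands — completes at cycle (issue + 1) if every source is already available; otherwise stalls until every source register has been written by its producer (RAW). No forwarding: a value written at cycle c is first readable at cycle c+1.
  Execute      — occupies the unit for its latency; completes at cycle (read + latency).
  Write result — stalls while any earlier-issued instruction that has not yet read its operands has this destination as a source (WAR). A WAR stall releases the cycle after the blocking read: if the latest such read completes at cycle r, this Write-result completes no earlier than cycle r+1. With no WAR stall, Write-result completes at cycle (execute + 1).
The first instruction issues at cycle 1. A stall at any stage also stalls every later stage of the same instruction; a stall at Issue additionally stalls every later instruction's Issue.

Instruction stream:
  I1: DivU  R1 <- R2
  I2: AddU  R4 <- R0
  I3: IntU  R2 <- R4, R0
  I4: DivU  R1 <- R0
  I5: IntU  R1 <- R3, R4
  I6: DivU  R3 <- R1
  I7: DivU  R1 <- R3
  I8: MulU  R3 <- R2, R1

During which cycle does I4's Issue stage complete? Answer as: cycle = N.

[1] I1→DivU
[2] I1 RO · I2→AddU
[3] I2 RO · I3→IntU
[5] I2 EX
[6] I2 WR R4
[7] I3 RO
[8] I3 EX
[9] I1 EX · I3 WR R2
[10] I1 WR R1
[11] I4→DivU
[12] I4 RO
[19] I4 EX
[20] I4 WR R1
[21] I5→IntU
[22] I5 RO · I6→DivU
[23] I5 EX
[24] I5 WR R1
[25] I6 RO
[32] I6 EX
[33] I6 WR R3
[34] I7→DivU
[35] I7 RO · I8→MulU
[42] I7 EX
[43] I7 WR R1
[44] I8 RO
[47] I8 EX
[48] I8 WR R3

cycle = 11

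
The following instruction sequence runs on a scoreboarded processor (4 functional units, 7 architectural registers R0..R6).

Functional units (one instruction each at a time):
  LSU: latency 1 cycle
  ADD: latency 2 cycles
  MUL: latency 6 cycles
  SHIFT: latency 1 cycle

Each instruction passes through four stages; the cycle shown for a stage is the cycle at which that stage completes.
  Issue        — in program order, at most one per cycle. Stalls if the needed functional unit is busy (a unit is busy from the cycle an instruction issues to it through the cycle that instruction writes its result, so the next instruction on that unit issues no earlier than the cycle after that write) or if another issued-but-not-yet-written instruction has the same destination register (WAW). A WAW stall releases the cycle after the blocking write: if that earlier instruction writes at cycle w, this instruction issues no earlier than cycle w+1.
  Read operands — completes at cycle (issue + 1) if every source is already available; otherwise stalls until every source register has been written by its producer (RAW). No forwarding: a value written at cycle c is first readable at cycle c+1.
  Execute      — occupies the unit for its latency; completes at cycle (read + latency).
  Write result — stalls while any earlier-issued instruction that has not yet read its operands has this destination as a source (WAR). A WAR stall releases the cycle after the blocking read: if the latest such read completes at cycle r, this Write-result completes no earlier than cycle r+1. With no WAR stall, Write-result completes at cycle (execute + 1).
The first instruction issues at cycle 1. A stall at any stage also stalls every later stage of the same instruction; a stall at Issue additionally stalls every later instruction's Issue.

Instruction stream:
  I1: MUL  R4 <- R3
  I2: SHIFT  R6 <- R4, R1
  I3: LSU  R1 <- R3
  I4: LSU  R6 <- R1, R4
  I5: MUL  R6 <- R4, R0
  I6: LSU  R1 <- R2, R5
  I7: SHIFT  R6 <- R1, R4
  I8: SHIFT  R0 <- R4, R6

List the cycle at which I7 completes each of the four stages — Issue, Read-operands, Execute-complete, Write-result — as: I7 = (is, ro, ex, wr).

[I1] 1/2/8/9
[I2] 2/10/11/12  (RAW R4: wait I1 write@9)
[I3] 3/4/5/11  (WAR R1: wait I2 read@10)
[I4] 13/14/15/16  (WAW R6: wait I2 write@12)
[I5] 17/18/24/25  (WAW R6: wait I4 write@16)
[I6] 18/19/20/21
[I7] 26/27/28/29  (WAW R6: wait I5 write@25)
[I8] 30/31/32/33  (struct: SHIFT busy until I7 writes@29)

I7 = (26, 27, 28, 29)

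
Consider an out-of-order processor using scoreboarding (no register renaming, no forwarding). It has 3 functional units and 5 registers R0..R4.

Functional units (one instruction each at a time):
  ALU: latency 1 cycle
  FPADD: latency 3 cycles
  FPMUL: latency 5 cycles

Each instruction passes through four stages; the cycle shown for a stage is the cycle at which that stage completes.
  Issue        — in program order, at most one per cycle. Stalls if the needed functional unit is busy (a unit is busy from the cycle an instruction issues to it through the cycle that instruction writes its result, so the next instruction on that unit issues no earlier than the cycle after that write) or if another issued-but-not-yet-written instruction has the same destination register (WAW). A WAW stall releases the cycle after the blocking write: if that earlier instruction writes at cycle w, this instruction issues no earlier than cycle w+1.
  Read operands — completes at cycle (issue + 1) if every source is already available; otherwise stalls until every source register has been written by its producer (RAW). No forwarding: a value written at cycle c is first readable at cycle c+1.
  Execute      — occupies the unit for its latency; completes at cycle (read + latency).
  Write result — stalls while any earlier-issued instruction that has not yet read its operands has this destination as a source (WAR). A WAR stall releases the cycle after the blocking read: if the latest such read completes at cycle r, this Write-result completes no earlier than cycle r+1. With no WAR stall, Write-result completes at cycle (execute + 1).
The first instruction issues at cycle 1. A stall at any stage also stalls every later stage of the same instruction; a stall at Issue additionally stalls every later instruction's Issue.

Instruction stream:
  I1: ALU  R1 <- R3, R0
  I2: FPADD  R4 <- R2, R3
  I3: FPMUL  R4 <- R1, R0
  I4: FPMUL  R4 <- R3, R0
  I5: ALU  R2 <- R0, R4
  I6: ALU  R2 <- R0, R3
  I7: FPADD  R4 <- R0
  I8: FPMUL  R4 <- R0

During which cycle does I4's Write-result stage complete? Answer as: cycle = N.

cycle = 23

[1] I1 dispatched to ALU
[2] I1 operands ready · I2 dispatched to FPADD
[3] I1 complete · I2 operands ready
[4] R1←I1
[6] I2 complete
[7] R4←I2
[8] I3 dispatched to FPMUL
[9] I3 operands ready
[14] I3 complete
[15] R4←I3
[16] I4 dispatched to FPMUL
[17] I4 operands ready · I5 dispatched to ALU
[22] I4 complete
[23] R4←I4
[24] I5 operands ready
[25] I5 complete
[26] R2←I5
[27] I6 dispatched to ALU
[28] I6 operands ready · I7 dispatched to FPADD
[29] I6 complete · I7 operands ready
[30] R2←I6
[32] I7 complete
[33] R4←I7
[34] I8 dispatched to FPMUL
[35] I8 operands ready
[40] I8 complete
[41] R4←I8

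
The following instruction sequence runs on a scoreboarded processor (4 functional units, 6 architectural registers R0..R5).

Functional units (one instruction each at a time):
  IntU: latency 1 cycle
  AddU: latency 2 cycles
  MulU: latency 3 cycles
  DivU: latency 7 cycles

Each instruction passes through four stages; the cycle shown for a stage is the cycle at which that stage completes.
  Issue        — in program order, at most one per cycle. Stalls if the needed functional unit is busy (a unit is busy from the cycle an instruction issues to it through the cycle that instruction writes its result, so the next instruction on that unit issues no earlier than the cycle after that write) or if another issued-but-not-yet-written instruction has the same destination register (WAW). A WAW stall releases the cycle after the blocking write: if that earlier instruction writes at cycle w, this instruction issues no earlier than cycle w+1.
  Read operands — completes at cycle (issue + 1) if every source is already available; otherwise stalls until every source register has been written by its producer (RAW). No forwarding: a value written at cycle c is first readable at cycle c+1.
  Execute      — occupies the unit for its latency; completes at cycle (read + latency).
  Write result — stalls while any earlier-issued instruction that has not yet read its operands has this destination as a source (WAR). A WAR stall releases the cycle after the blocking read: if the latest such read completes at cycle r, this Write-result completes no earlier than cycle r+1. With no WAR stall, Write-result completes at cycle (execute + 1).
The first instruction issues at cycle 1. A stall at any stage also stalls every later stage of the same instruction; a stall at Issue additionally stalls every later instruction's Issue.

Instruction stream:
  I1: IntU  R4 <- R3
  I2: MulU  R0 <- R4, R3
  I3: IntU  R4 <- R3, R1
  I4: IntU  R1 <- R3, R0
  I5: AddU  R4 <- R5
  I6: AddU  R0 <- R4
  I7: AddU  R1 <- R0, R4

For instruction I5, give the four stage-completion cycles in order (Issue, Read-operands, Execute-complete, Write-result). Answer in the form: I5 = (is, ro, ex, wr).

I5 = (10, 11, 13, 14)

[I1] 1/2/3/4
[I2] 2/5/8/9  (RAW R4: wait I1 write@4)
[I3] 5/6/7/8  (struct: IntU busy until I1 writes@4)
[I4] 9/10/11/12  (struct: IntU busy until I3 writes@8)
[I5] 10/11/13/14
[I6] 15/16/18/19  (struct: AddU busy until I5 writes@14)
[I7] 20/21/23/24  (struct: AddU busy until I6 writes@19)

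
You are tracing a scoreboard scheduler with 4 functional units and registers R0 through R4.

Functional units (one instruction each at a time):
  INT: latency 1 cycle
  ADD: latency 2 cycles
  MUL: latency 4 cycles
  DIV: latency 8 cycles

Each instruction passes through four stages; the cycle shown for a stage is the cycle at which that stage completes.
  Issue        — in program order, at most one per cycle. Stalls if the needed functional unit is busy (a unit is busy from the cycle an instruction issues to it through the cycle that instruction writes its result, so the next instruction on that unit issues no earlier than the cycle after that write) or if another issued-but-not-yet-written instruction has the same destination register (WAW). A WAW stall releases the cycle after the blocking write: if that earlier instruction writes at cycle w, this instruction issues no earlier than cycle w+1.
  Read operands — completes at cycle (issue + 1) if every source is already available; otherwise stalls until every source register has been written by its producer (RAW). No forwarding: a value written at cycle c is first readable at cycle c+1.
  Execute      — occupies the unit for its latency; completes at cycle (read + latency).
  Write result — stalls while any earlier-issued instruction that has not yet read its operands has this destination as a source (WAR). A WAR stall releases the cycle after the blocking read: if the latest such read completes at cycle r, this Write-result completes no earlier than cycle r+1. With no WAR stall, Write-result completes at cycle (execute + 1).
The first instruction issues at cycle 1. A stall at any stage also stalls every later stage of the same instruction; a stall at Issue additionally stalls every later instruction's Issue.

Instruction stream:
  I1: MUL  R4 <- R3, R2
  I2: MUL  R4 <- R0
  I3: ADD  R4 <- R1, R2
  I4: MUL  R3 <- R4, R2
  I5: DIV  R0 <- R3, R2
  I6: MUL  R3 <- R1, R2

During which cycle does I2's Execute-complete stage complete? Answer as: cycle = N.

cycle 1: I1 dispatched to MUL
cycle 2: I1 operands ready
cycle 6: I1 complete
cycle 7: R4←I1
cycle 8: I2 dispatched to MUL
cycle 9: I2 operands ready
cycle 13: I2 complete
cycle 14: R4←I2
cycle 15: I3 dispatched to ADD
cycle 16: I3 operands ready | I4 dispatched to MUL
cycle 17: I5 dispatched to DIV
cycle 18: I3 complete
cycle 19: R4←I3
cycle 20: I4 operands ready
cycle 24: I4 complete
cycle 25: R3←I4
cycle 26: I5 operands ready | I6 dispatched to MUL
cycle 27: I6 operands ready
cycle 31: I6 complete
cycle 32: R3←I6
cycle 34: I5 complete
cycle 35: R0←I5

cycle = 13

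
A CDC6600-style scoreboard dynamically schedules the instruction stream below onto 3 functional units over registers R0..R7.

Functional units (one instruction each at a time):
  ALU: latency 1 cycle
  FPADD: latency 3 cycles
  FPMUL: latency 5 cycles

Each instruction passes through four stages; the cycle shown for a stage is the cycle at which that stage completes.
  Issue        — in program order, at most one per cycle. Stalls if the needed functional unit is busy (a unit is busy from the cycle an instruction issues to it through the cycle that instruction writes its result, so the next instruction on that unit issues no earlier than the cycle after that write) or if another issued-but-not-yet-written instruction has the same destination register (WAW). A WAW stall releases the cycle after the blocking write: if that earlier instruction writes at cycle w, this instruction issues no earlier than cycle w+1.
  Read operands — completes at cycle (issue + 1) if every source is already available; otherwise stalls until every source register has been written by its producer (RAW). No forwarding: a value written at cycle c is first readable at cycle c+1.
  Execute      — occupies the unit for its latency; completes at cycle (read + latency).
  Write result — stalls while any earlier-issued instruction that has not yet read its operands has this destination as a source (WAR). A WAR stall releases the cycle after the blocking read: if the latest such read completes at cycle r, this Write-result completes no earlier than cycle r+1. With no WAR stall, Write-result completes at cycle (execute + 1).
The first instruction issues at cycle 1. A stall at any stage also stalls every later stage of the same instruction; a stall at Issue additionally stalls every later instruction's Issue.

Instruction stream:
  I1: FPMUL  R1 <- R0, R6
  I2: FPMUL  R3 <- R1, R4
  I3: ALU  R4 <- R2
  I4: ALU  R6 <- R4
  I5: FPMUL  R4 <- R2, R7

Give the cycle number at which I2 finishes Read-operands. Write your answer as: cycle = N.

I1: IS=1 RO=2 EX=7 WR=8
I2: IS=9 RO=10 EX=15 WR=16  [struct: FPMUL busy until I1 writes@8]
I3: IS=10 RO=11 EX=12 WR=13
I4: IS=14 RO=15 EX=16 WR=17  [struct: ALU busy until I3 writes@13]
I5: IS=17 RO=18 EX=23 WR=24  [struct: FPMUL busy until I2 writes@16]

cycle = 10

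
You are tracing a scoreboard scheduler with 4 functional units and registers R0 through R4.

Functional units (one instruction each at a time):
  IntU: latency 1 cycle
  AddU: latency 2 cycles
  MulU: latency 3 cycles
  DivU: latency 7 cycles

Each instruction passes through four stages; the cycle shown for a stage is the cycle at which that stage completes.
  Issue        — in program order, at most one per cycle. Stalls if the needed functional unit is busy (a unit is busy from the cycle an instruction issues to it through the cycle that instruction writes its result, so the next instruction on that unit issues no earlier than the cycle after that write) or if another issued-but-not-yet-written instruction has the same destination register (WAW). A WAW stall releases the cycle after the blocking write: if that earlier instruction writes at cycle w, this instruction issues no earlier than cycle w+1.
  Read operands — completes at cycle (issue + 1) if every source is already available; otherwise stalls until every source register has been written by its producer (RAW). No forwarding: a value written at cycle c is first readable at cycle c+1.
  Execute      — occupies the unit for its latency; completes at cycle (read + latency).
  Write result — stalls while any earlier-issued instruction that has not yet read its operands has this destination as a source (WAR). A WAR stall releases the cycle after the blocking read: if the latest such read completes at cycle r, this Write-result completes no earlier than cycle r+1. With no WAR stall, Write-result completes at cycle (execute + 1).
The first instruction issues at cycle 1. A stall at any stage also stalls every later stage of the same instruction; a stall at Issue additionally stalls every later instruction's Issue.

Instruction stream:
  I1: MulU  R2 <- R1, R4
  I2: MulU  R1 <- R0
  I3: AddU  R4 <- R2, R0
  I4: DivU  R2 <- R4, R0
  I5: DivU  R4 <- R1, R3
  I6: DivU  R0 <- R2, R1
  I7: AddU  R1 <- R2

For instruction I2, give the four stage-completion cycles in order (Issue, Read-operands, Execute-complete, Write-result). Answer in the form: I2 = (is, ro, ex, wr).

t=1  I1 dispatched to MulU
t=2  I1 operands ready
t=5  I1 complete
t=6  R2←I1
t=7  I2 dispatched to MulU
t=8  I2 operands ready; I3 dispatched to AddU
t=9  I3 operands ready; I4 dispatched to DivU
t=11  I2 complete; I3 complete
t=12  R1←I2; R4←I3
t=13  I4 operands ready
t=20  I4 complete
t=21  R2←I4
t=22  I5 dispatched to DivU
t=23  I5 operands ready
t=30  I5 complete
t=31  R4←I5
t=32  I6 dispatched to DivU
t=33  I6 operands ready; I7 dispatched to AddU
t=34  I7 operands ready
t=36  I7 complete
t=37  R1←I7
t=40  I6 complete
t=41  R0←I6

I2 = (7, 8, 11, 12)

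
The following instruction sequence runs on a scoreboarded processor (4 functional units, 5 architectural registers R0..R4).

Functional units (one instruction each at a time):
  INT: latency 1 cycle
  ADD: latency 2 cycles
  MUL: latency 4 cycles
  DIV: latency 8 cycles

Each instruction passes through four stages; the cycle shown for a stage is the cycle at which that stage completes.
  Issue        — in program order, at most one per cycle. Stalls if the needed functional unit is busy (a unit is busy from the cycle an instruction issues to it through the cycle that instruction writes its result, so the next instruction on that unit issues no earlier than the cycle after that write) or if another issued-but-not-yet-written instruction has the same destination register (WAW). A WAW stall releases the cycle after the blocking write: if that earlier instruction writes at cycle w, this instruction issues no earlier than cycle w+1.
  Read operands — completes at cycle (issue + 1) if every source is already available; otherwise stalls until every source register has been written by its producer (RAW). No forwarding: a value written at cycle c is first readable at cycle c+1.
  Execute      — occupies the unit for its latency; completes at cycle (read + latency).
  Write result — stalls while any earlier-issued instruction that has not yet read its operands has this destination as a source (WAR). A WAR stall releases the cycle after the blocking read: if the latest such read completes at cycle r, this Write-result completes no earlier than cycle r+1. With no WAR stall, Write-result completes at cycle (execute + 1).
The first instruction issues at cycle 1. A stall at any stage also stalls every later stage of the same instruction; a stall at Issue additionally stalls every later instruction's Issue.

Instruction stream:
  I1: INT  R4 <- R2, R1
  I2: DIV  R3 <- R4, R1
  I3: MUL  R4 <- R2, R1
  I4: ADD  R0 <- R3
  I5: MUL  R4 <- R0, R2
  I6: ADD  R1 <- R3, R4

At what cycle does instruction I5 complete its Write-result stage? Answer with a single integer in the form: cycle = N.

cycle = 24

[I1] 1/2/3/4
[I2] 2/5/13/14  (RAW R4: wait I1 write@4)
[I3] 5/6/10/11  (WAW R4: wait I1 write@4)
[I4] 6/15/17/18  (RAW R3: wait I2 write@14)
[I5] 12/19/23/24  (struct: MUL busy until I3 writes@11; RAW R0: wait I4 write@18)
[I6] 19/25/27/28  (struct: ADD busy until I4 writes@18; RAW R4: wait I5 write@24)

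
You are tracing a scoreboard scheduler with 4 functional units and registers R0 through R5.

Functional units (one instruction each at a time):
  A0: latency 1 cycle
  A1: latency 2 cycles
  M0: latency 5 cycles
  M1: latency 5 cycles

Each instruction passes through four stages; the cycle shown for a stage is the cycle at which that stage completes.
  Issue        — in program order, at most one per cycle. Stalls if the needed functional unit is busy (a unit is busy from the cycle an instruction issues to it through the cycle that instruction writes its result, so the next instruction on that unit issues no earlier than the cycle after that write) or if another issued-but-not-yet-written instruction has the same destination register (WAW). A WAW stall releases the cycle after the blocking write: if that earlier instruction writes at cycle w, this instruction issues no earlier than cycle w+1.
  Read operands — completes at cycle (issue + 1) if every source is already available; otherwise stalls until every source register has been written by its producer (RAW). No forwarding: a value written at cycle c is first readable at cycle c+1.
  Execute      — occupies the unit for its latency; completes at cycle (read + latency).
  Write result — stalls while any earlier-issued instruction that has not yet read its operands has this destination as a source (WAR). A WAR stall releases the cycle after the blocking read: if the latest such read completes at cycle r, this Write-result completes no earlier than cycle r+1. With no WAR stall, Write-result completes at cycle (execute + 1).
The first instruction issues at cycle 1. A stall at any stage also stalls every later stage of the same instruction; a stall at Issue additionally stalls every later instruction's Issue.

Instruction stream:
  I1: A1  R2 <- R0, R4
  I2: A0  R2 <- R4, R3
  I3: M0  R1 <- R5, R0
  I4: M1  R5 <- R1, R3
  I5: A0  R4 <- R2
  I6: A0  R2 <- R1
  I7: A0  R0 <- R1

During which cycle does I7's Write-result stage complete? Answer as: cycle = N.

cycle = 21

cycle 1: I1 issues→A1
cycle 2: I1 reads
cycle 4: I1 exec-done
cycle 5: I1 writes R2
cycle 6: I2 issues→A0
cycle 7: I2 reads | I3 issues→M0
cycle 8: I2 exec-done | I3 reads | I4 issues→M1
cycle 9: I2 writes R2
cycle 10: I5 issues→A0
cycle 11: I5 reads
cycle 12: I5 exec-done
cycle 13: I3 exec-done | I5 writes R4
cycle 14: I3 writes R1 | I6 issues→A0
cycle 15: I4 reads | I6 reads
cycle 16: I6 exec-done
cycle 17: I6 writes R2
cycle 18: I7 issues→A0
cycle 19: I7 reads
cycle 20: I4 exec-done | I7 exec-done
cycle 21: I4 writes R5 | I7 writes R0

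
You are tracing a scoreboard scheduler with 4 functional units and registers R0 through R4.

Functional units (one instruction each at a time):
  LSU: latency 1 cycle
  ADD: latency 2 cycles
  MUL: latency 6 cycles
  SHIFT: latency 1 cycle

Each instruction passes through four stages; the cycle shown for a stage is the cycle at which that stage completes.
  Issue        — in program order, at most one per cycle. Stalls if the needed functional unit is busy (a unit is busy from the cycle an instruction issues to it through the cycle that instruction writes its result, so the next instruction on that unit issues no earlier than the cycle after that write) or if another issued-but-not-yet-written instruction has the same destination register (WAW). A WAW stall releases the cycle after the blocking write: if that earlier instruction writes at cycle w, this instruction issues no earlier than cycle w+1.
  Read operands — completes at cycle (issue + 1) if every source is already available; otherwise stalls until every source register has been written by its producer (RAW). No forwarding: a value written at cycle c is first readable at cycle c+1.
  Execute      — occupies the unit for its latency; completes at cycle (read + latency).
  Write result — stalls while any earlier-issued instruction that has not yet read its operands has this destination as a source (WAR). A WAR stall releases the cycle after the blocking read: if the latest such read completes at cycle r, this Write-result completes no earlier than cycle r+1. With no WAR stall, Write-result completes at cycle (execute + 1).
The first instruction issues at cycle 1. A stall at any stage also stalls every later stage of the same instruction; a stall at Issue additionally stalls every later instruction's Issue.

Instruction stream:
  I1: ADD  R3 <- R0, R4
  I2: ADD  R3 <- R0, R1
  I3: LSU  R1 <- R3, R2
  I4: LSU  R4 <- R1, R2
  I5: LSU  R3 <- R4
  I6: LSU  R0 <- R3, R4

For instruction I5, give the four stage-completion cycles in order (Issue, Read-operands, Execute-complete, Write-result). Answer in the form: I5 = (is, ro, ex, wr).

I5 = (18, 19, 20, 21)

t=1  I1 issues→ADD
t=2  I1 reads
t=4  I1 exec-done
t=5  I1 writes R3
t=6  I2 issues→ADD
t=7  I2 reads · I3 issues→LSU
t=9  I2 exec-done
t=10  I2 writes R3
t=11  I3 reads
t=12  I3 exec-done
t=13  I3 writes R1
t=14  I4 issues→LSU
t=15  I4 reads
t=16  I4 exec-done
t=17  I4 writes R4
t=18  I5 issues→LSU
t=19  I5 reads
t=20  I5 exec-done
t=21  I5 writes R3
t=22  I6 issues→LSU
t=23  I6 reads
t=24  I6 exec-done
t=25  I6 writes R0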